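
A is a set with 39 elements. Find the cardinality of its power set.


Number of subsets = 2^n
= 2^39
= 549755813888

|P(A)| = 549755813888


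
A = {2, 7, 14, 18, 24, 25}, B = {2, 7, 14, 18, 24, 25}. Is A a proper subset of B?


A ⊂ B requires: A ⊆ B AND A ≠ B.
A ⊆ B? Yes
A = B? Yes
A = B, so A is not a PROPER subset.

No, A is not a proper subset of B


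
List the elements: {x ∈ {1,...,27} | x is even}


Checking each candidate:
Condition: even numbers in {1,...,27}
Result = {2, 4, 6, 8, 10, 12, 14, 16, 18, 20, 22, 24, 26}

{2, 4, 6, 8, 10, 12, 14, 16, 18, 20, 22, 24, 26}


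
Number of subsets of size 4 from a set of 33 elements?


C(n,k) = n! / (k!(n-k)!)
C(33,4) = 33! / (4!29!)
= 40920

C(33,4) = 40920


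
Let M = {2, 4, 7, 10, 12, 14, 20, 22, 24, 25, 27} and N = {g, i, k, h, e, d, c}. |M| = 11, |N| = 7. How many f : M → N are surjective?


n = |M| = 11, k = |N| = 7. Surjections via inclusion-exclusion:
S(n,k) = Σ(-1)^i × C(k,i) × (k-i)^n, i=0 to k
i=0: (-1)^0×C(7,0)×7^11 = 1977326743
i=1: (-1)^1×C(7,1)×6^11 = -2539579392
i=2: (-1)^2×C(7,2)×5^11 = 1025390625
i=3: (-1)^3×C(7,3)×4^11 = -146800640
i=4: (-1)^4×C(7,4)×3^11 = 6200145
i=5: (-1)^5×C(7,5)×2^11 = -43008
i=6: (-1)^6×C(7,6)×1^11 = 7
i=7: (-1)^7×C(7,7)×0^11 = 0
Total = 322494480

Number of surjections = 322494480


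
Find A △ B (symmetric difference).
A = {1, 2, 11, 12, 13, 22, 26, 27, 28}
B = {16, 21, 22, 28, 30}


A △ B = (A \ B) ∪ (B \ A) = elements in exactly one of A or B
A \ B = {1, 2, 11, 12, 13, 26, 27}
B \ A = {16, 21, 30}
A △ B = {1, 2, 11, 12, 13, 16, 21, 26, 27, 30}

A △ B = {1, 2, 11, 12, 13, 16, 21, 26, 27, 30}


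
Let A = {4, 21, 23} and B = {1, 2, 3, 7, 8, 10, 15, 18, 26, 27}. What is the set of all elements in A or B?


A ∪ B = all elements in A or B (or both)
A = {4, 21, 23}
B = {1, 2, 3, 7, 8, 10, 15, 18, 26, 27}
A ∪ B = {1, 2, 3, 4, 7, 8, 10, 15, 18, 21, 23, 26, 27}

A ∪ B = {1, 2, 3, 4, 7, 8, 10, 15, 18, 21, 23, 26, 27}


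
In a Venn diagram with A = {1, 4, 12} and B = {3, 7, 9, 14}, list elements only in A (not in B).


A = {1, 4, 12}
B = {3, 7, 9, 14}
Region: only in A (not in B)
Elements: {1, 4, 12}

Elements only in A (not in B): {1, 4, 12}


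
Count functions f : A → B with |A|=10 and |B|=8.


Each of |A| = 10 inputs maps to any of |B| = 8 outputs.
# functions = |B|^|A| = 8^10
= 1073741824

Number of functions = 1073741824


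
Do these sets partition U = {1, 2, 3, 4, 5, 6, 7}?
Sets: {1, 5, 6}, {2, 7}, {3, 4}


A partition requires: (1) non-empty parts, (2) pairwise disjoint, (3) union = U
Parts: {1, 5, 6}, {2, 7}, {3, 4}
Union of parts: {1, 2, 3, 4, 5, 6, 7}
U = {1, 2, 3, 4, 5, 6, 7}
All non-empty? True
Pairwise disjoint? True
Covers U? True

Yes, valid partition


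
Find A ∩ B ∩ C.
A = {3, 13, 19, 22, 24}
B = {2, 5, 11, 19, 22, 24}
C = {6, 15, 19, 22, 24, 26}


A ∩ B = {19, 22, 24}
(A ∩ B) ∩ C = {19, 22, 24}

A ∩ B ∩ C = {19, 22, 24}


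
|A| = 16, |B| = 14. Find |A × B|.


|A × B| = |A| × |B|
= 16 × 14
= 224

|A × B| = 224


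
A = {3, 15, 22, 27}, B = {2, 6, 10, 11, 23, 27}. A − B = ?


A \ B = elements in A but not in B
A = {3, 15, 22, 27}
B = {2, 6, 10, 11, 23, 27}
Remove from A any elements in B
A \ B = {3, 15, 22}

A \ B = {3, 15, 22}


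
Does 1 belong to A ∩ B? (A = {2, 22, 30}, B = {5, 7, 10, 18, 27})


A = {2, 22, 30}, B = {5, 7, 10, 18, 27}
A ∩ B = elements in both A and B
A ∩ B = ∅
Checking if 1 ∈ A ∩ B
1 is not in A ∩ B → False

1 ∉ A ∩ B


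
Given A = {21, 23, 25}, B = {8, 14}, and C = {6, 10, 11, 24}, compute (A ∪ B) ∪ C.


A ∪ B = {8, 14, 21, 23, 25}
(A ∪ B) ∪ C = {6, 8, 10, 11, 14, 21, 23, 24, 25}

A ∪ B ∪ C = {6, 8, 10, 11, 14, 21, 23, 24, 25}


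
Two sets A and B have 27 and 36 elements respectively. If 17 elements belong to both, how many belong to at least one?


|A ∪ B| = |A| + |B| - |A ∩ B|
= 27 + 36 - 17
= 46

|A ∪ B| = 46


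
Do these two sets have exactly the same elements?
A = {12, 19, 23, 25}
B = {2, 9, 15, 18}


Two sets are equal iff they have exactly the same elements.
A = {12, 19, 23, 25}
B = {2, 9, 15, 18}
Differences: {2, 9, 12, 15, 18, 19, 23, 25}
A ≠ B

No, A ≠ B


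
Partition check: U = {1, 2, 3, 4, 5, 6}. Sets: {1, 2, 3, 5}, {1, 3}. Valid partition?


A partition requires: (1) non-empty parts, (2) pairwise disjoint, (3) union = U
Parts: {1, 2, 3, 5}, {1, 3}
Union of parts: {1, 2, 3, 5}
U = {1, 2, 3, 4, 5, 6}
All non-empty? True
Pairwise disjoint? False
Covers U? False

No, not a valid partition


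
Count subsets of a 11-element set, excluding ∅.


Total subsets = 2^n = 2^11 = 2048
Non-empty subsets exclude the empty set: 2^n - 1
= 2048 - 1
= 2047

Number of non-empty subsets = 2047


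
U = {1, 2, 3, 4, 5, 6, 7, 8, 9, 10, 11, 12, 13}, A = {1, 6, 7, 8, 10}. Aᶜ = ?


Aᶜ = U \ A = elements in U but not in A
U = {1, 2, 3, 4, 5, 6, 7, 8, 9, 10, 11, 12, 13}
A = {1, 6, 7, 8, 10}
Aᶜ = {2, 3, 4, 5, 9, 11, 12, 13}

Aᶜ = {2, 3, 4, 5, 9, 11, 12, 13}


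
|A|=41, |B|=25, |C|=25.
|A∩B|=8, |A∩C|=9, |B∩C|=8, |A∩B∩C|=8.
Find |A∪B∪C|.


|A∪B∪C| = |A|+|B|+|C| - |A∩B|-|A∩C|-|B∩C| + |A∩B∩C|
= 41+25+25 - 8-9-8 + 8
= 91 - 25 + 8
= 74

|A ∪ B ∪ C| = 74


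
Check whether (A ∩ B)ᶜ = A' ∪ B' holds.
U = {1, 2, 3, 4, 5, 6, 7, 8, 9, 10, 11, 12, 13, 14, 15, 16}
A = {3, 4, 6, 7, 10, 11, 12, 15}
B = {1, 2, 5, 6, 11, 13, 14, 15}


LHS: A ∩ B = {6, 11, 15}
(A ∩ B)' = U \ (A ∩ B) = {1, 2, 3, 4, 5, 7, 8, 9, 10, 12, 13, 14, 16}
A' = {1, 2, 5, 8, 9, 13, 14, 16}, B' = {3, 4, 7, 8, 9, 10, 12, 16}
Claimed RHS: A' ∪ B' = {1, 2, 3, 4, 5, 7, 8, 9, 10, 12, 13, 14, 16}
Identity is VALID: LHS = RHS = {1, 2, 3, 4, 5, 7, 8, 9, 10, 12, 13, 14, 16} ✓

Identity is valid. (A ∩ B)' = A' ∪ B' = {1, 2, 3, 4, 5, 7, 8, 9, 10, 12, 13, 14, 16}


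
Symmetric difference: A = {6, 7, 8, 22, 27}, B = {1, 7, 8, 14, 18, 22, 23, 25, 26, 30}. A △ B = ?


A △ B = (A \ B) ∪ (B \ A) = elements in exactly one of A or B
A \ B = {6, 27}
B \ A = {1, 14, 18, 23, 25, 26, 30}
A △ B = {1, 6, 14, 18, 23, 25, 26, 27, 30}

A △ B = {1, 6, 14, 18, 23, 25, 26, 27, 30}


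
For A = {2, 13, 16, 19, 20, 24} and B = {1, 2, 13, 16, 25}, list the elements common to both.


A ∩ B = elements in both A and B
A = {2, 13, 16, 19, 20, 24}
B = {1, 2, 13, 16, 25}
A ∩ B = {2, 13, 16}

A ∩ B = {2, 13, 16}


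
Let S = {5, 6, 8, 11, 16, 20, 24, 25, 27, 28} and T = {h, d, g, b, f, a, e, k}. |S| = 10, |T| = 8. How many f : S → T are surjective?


n = |S| = 10, k = |T| = 8. Surjections via inclusion-exclusion:
S(n,k) = Σ(-1)^i × C(k,i) × (k-i)^n, i=0 to k
i=0: (-1)^0×C(8,0)×8^10 = 1073741824
i=1: (-1)^1×C(8,1)×7^10 = -2259801992
i=2: (-1)^2×C(8,2)×6^10 = 1693052928
i=3: (-1)^3×C(8,3)×5^10 = -546875000
i=4: (-1)^4×C(8,4)×4^10 = 73400320
i=5: (-1)^5×C(8,5)×3^10 = -3306744
i=6: (-1)^6×C(8,6)×2^10 = 28672
i=7: (-1)^7×C(8,7)×1^10 = -8
i=8: (-1)^8×C(8,8)×0^10 = 0
Total = 30240000

Number of surjections = 30240000


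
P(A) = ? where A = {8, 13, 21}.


|A| = 3, so |P(A)| = 2^3 = 8
Enumerate subsets by cardinality (0 to 3):
∅, {8}, {13}, {21}, {8, 13}, {8, 21}, {13, 21}, {8, 13, 21}

P(A) has 8 subsets: ∅, {8}, {13}, {21}, {8, 13}, {8, 21}, {13, 21}, {8, 13, 21}


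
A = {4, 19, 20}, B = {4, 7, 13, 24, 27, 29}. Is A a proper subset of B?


A ⊂ B requires: A ⊆ B AND A ≠ B.
A ⊆ B? No
A ⊄ B, so A is not a proper subset.

No, A is not a proper subset of B


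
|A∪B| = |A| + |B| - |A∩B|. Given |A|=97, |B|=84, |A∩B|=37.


|A ∪ B| = |A| + |B| - |A ∩ B|
= 97 + 84 - 37
= 144

|A ∪ B| = 144


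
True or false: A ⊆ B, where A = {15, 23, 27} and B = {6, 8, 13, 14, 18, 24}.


A ⊆ B means every element of A is in B.
Elements in A not in B: {15, 23, 27}
So A ⊄ B.

No, A ⊄ B


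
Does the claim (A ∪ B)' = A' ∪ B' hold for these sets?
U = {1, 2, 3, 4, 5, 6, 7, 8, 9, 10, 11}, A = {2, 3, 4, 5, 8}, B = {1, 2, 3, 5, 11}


LHS: A ∪ B = {1, 2, 3, 4, 5, 8, 11}
(A ∪ B)' = U \ (A ∪ B) = {6, 7, 9, 10}
A' = {1, 6, 7, 9, 10, 11}, B' = {4, 6, 7, 8, 9, 10}
Claimed RHS: A' ∪ B' = {1, 4, 6, 7, 8, 9, 10, 11}
Identity is INVALID: LHS = {6, 7, 9, 10} but the RHS claimed here equals {1, 4, 6, 7, 8, 9, 10, 11}. The correct form is (A ∪ B)' = A' ∩ B'.

Identity is invalid: (A ∪ B)' = {6, 7, 9, 10} but A' ∪ B' = {1, 4, 6, 7, 8, 9, 10, 11}. The correct De Morgan law is (A ∪ B)' = A' ∩ B'.


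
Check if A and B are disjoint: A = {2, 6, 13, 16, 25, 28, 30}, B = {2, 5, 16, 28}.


Disjoint means A ∩ B = ∅.
A ∩ B = {2, 16, 28}
A ∩ B ≠ ∅, so A and B are NOT disjoint.

No, A and B are not disjoint (A ∩ B = {2, 16, 28})


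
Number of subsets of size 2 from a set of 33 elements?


C(n,k) = n! / (k!(n-k)!)
C(33,2) = 33! / (2!31!)
= 528

C(33,2) = 528


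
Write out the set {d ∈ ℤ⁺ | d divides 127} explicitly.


Checking each candidate:
Condition: positive divisors of 127
Result = {1, 127}

{1, 127}


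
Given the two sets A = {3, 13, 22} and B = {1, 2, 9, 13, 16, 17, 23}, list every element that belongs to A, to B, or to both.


A ∪ B = all elements in A or B (or both)
A = {3, 13, 22}
B = {1, 2, 9, 13, 16, 17, 23}
A ∪ B = {1, 2, 3, 9, 13, 16, 17, 22, 23}

A ∪ B = {1, 2, 3, 9, 13, 16, 17, 22, 23}


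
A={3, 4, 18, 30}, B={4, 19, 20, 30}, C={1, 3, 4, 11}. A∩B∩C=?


A ∩ B = {4, 30}
(A ∩ B) ∩ C = {4}

A ∩ B ∩ C = {4}


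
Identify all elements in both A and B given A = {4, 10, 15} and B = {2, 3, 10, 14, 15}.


A = {4, 10, 15}
B = {2, 3, 10, 14, 15}
Region: in both A and B
Elements: {10, 15}

Elements in both A and B: {10, 15}


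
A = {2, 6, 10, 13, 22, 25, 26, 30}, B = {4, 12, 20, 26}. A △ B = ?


A △ B = (A \ B) ∪ (B \ A) = elements in exactly one of A or B
A \ B = {2, 6, 10, 13, 22, 25, 30}
B \ A = {4, 12, 20}
A △ B = {2, 4, 6, 10, 12, 13, 20, 22, 25, 30}

A △ B = {2, 4, 6, 10, 12, 13, 20, 22, 25, 30}


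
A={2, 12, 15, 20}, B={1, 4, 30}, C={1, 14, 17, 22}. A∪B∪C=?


A ∪ B = {1, 2, 4, 12, 15, 20, 30}
(A ∪ B) ∪ C = {1, 2, 4, 12, 14, 15, 17, 20, 22, 30}

A ∪ B ∪ C = {1, 2, 4, 12, 14, 15, 17, 20, 22, 30}


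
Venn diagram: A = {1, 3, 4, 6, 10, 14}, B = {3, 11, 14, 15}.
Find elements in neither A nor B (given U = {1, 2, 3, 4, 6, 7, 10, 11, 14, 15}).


A = {1, 3, 4, 6, 10, 14}
B = {3, 11, 14, 15}
Region: in neither A nor B (given U = {1, 2, 3, 4, 6, 7, 10, 11, 14, 15})
Elements: {2, 7}

Elements in neither A nor B (given U = {1, 2, 3, 4, 6, 7, 10, 11, 14, 15}): {2, 7}


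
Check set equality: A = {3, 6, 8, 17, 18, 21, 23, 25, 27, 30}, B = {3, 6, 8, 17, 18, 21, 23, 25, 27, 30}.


Two sets are equal iff they have exactly the same elements.
A = {3, 6, 8, 17, 18, 21, 23, 25, 27, 30}
B = {3, 6, 8, 17, 18, 21, 23, 25, 27, 30}
Same elements → A = B

Yes, A = B


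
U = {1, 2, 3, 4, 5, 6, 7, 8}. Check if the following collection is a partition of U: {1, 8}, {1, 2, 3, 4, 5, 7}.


A partition requires: (1) non-empty parts, (2) pairwise disjoint, (3) union = U
Parts: {1, 8}, {1, 2, 3, 4, 5, 7}
Union of parts: {1, 2, 3, 4, 5, 7, 8}
U = {1, 2, 3, 4, 5, 6, 7, 8}
All non-empty? True
Pairwise disjoint? False
Covers U? False

No, not a valid partition


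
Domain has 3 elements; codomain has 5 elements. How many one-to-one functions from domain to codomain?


An injection sends each of |A| = 3 inputs to a distinct output in B.
# injections = |B|·(|B|-1)·…·(|B|-|A|+1) = 5! / (5 - 3)!
= 5 × 4 × 3
= 60

Number of injections = 60


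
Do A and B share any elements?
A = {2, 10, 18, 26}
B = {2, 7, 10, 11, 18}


Disjoint means A ∩ B = ∅.
A ∩ B = {2, 10, 18}
A ∩ B ≠ ∅, so A and B are NOT disjoint.

Yes — A and B share the element(s) of A ∩ B = {2, 10, 18}, so they are not disjoint


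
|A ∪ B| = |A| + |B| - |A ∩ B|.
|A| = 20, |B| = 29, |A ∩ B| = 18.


|A ∪ B| = |A| + |B| - |A ∩ B|
= 20 + 29 - 18
= 31

|A ∪ B| = 31


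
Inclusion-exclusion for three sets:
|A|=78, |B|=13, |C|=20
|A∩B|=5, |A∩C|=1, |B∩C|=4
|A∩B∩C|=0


|A∪B∪C| = |A|+|B|+|C| - |A∩B|-|A∩C|-|B∩C| + |A∩B∩C|
= 78+13+20 - 5-1-4 + 0
= 111 - 10 + 0
= 101

|A ∪ B ∪ C| = 101


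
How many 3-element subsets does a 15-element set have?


C(n,k) = n! / (k!(n-k)!)
C(15,3) = 15! / (3!12!)
= 455

C(15,3) = 455


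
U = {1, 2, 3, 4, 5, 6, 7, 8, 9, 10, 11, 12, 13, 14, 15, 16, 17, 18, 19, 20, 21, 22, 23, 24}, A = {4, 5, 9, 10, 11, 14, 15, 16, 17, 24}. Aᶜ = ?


Aᶜ = U \ A = elements in U but not in A
U = {1, 2, 3, 4, 5, 6, 7, 8, 9, 10, 11, 12, 13, 14, 15, 16, 17, 18, 19, 20, 21, 22, 23, 24}
A = {4, 5, 9, 10, 11, 14, 15, 16, 17, 24}
Aᶜ = {1, 2, 3, 6, 7, 8, 12, 13, 18, 19, 20, 21, 22, 23}

Aᶜ = {1, 2, 3, 6, 7, 8, 12, 13, 18, 19, 20, 21, 22, 23}


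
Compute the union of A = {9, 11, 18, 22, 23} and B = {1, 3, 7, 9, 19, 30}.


A ∪ B = all elements in A or B (or both)
A = {9, 11, 18, 22, 23}
B = {1, 3, 7, 9, 19, 30}
A ∪ B = {1, 3, 7, 9, 11, 18, 19, 22, 23, 30}

A ∪ B = {1, 3, 7, 9, 11, 18, 19, 22, 23, 30}


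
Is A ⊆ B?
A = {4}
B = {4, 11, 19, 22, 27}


A ⊆ B means every element of A is in B.
All elements of A are in B.
So A ⊆ B.

Yes, A ⊆ B


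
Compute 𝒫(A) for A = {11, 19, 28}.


|A| = 3, so |P(A)| = 2^3 = 8
Enumerate subsets by cardinality (0 to 3):
∅, {11}, {19}, {28}, {11, 19}, {11, 28}, {19, 28}, {11, 19, 28}

P(A) has 8 subsets: ∅, {11}, {19}, {28}, {11, 19}, {11, 28}, {19, 28}, {11, 19, 28}


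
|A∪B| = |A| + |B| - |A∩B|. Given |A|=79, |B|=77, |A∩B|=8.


|A ∪ B| = |A| + |B| - |A ∩ B|
= 79 + 77 - 8
= 148

|A ∪ B| = 148


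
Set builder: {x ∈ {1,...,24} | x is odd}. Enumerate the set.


Checking each candidate:
Condition: odd numbers in {1,...,24}
Result = {1, 3, 5, 7, 9, 11, 13, 15, 17, 19, 21, 23}

{1, 3, 5, 7, 9, 11, 13, 15, 17, 19, 21, 23}


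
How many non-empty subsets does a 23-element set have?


Total subsets = 2^n = 2^23 = 8388608
Non-empty subsets exclude the empty set: 2^n - 1
= 8388608 - 1
= 8388607

Number of non-empty subsets = 8388607


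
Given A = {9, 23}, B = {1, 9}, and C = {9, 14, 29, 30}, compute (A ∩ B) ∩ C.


A ∩ B = {9}
(A ∩ B) ∩ C = {9}

A ∩ B ∩ C = {9}


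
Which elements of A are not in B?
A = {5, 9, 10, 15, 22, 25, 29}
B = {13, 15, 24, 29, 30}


A \ B = elements in A but not in B
A = {5, 9, 10, 15, 22, 25, 29}
B = {13, 15, 24, 29, 30}
Remove from A any elements in B
A \ B = {5, 9, 10, 22, 25}

A \ B = {5, 9, 10, 22, 25}


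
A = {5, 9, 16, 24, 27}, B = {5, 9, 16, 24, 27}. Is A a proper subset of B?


A ⊂ B requires: A ⊆ B AND A ≠ B.
A ⊆ B? Yes
A = B? Yes
A = B, so A is not a PROPER subset.

No, A is not a proper subset of B


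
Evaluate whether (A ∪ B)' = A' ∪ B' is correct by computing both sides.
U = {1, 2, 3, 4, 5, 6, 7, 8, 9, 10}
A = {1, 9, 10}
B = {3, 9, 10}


LHS: A ∪ B = {1, 3, 9, 10}
(A ∪ B)' = U \ (A ∪ B) = {2, 4, 5, 6, 7, 8}
A' = {2, 3, 4, 5, 6, 7, 8}, B' = {1, 2, 4, 5, 6, 7, 8}
Claimed RHS: A' ∪ B' = {1, 2, 3, 4, 5, 6, 7, 8}
Identity is INVALID: LHS = {2, 4, 5, 6, 7, 8} but the RHS claimed here equals {1, 2, 3, 4, 5, 6, 7, 8}. The correct form is (A ∪ B)' = A' ∩ B'.

Identity is invalid: (A ∪ B)' = {2, 4, 5, 6, 7, 8} but A' ∪ B' = {1, 2, 3, 4, 5, 6, 7, 8}. The correct De Morgan law is (A ∪ B)' = A' ∩ B'.


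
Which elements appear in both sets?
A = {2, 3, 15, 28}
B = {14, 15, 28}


A ∩ B = elements in both A and B
A = {2, 3, 15, 28}
B = {14, 15, 28}
A ∩ B = {15, 28}

A ∩ B = {15, 28}


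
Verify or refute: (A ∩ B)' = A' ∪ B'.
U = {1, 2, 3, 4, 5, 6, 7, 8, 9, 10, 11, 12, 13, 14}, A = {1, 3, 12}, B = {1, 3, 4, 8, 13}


LHS: A ∩ B = {1, 3}
(A ∩ B)' = U \ (A ∩ B) = {2, 4, 5, 6, 7, 8, 9, 10, 11, 12, 13, 14}
A' = {2, 4, 5, 6, 7, 8, 9, 10, 11, 13, 14}, B' = {2, 5, 6, 7, 9, 10, 11, 12, 14}
Claimed RHS: A' ∪ B' = {2, 4, 5, 6, 7, 8, 9, 10, 11, 12, 13, 14}
Identity is VALID: LHS = RHS = {2, 4, 5, 6, 7, 8, 9, 10, 11, 12, 13, 14} ✓

Identity is valid. (A ∩ B)' = A' ∪ B' = {2, 4, 5, 6, 7, 8, 9, 10, 11, 12, 13, 14}


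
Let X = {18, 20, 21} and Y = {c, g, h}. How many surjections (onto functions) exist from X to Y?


n = |X| = 3, k = |Y| = 3. Surjections via inclusion-exclusion:
S(n,k) = Σ(-1)^i × C(k,i) × (k-i)^n, i=0 to k
i=0: (-1)^0×C(3,0)×3^3 = 27
i=1: (-1)^1×C(3,1)×2^3 = -24
i=2: (-1)^2×C(3,2)×1^3 = 3
i=3: (-1)^3×C(3,3)×0^3 = 0
Total = 6

Number of surjections = 6


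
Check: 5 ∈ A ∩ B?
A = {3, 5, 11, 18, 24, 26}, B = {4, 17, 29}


A = {3, 5, 11, 18, 24, 26}, B = {4, 17, 29}
A ∩ B = elements in both A and B
A ∩ B = ∅
Checking if 5 ∈ A ∩ B
5 is not in A ∩ B → False

5 ∉ A ∩ B


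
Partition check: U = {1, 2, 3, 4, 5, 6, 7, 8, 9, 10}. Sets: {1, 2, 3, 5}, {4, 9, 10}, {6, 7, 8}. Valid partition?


A partition requires: (1) non-empty parts, (2) pairwise disjoint, (3) union = U
Parts: {1, 2, 3, 5}, {4, 9, 10}, {6, 7, 8}
Union of parts: {1, 2, 3, 4, 5, 6, 7, 8, 9, 10}
U = {1, 2, 3, 4, 5, 6, 7, 8, 9, 10}
All non-empty? True
Pairwise disjoint? True
Covers U? True

Yes, valid partition


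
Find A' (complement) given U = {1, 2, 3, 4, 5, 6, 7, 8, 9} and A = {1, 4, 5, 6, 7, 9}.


Aᶜ = U \ A = elements in U but not in A
U = {1, 2, 3, 4, 5, 6, 7, 8, 9}
A = {1, 4, 5, 6, 7, 9}
Aᶜ = {2, 3, 8}

Aᶜ = {2, 3, 8}


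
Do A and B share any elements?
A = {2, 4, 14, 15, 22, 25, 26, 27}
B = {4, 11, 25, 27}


Disjoint means A ∩ B = ∅.
A ∩ B = {4, 25, 27}
A ∩ B ≠ ∅, so A and B are NOT disjoint.

Yes — A and B share the element(s) of A ∩ B = {4, 25, 27}, so they are not disjoint


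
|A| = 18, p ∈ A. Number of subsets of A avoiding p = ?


Subsets of A avoiding p are subsets of A \ {p}, which has 17 elements.
Count = 2^(n-1) = 2^17
= 131072

Number of subsets avoiding p = 131072


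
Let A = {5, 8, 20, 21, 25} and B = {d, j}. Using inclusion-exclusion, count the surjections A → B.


n = |A| = 5, k = |B| = 2. Surjections via inclusion-exclusion:
S(n,k) = Σ(-1)^i × C(k,i) × (k-i)^n, i=0 to k
i=0: (-1)^0×C(2,0)×2^5 = 32
i=1: (-1)^1×C(2,1)×1^5 = -2
i=2: (-1)^2×C(2,2)×0^5 = 0
Total = 30

Number of surjections = 30


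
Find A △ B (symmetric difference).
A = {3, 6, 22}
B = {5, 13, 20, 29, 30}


A △ B = (A \ B) ∪ (B \ A) = elements in exactly one of A or B
A \ B = {3, 6, 22}
B \ A = {5, 13, 20, 29, 30}
A △ B = {3, 5, 6, 13, 20, 22, 29, 30}

A △ B = {3, 5, 6, 13, 20, 22, 29, 30}


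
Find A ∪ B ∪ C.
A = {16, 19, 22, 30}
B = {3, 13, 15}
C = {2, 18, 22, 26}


A ∪ B = {3, 13, 15, 16, 19, 22, 30}
(A ∪ B) ∪ C = {2, 3, 13, 15, 16, 18, 19, 22, 26, 30}

A ∪ B ∪ C = {2, 3, 13, 15, 16, 18, 19, 22, 26, 30}


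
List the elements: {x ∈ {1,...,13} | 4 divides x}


Checking each candidate:
Condition: multiples of 4 in {1,...,13}
Result = {4, 8, 12}

{4, 8, 12}


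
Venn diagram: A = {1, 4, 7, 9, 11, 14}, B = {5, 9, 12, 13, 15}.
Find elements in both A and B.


A = {1, 4, 7, 9, 11, 14}
B = {5, 9, 12, 13, 15}
Region: in both A and B
Elements: {9}

Elements in both A and B: {9}


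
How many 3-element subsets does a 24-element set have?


C(n,k) = n! / (k!(n-k)!)
C(24,3) = 24! / (3!21!)
= 2024

C(24,3) = 2024


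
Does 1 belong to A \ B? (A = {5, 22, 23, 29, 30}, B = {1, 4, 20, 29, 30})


A = {5, 22, 23, 29, 30}, B = {1, 4, 20, 29, 30}
A \ B = elements in A but not in B
A \ B = {5, 22, 23}
Checking if 1 ∈ A \ B
1 is not in A \ B → False

1 ∉ A \ B


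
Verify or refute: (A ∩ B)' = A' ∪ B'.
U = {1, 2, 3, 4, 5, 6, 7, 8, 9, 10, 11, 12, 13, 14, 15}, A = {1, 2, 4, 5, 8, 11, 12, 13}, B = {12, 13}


LHS: A ∩ B = {12, 13}
(A ∩ B)' = U \ (A ∩ B) = {1, 2, 3, 4, 5, 6, 7, 8, 9, 10, 11, 14, 15}
A' = {3, 6, 7, 9, 10, 14, 15}, B' = {1, 2, 3, 4, 5, 6, 7, 8, 9, 10, 11, 14, 15}
Claimed RHS: A' ∪ B' = {1, 2, 3, 4, 5, 6, 7, 8, 9, 10, 11, 14, 15}
Identity is VALID: LHS = RHS = {1, 2, 3, 4, 5, 6, 7, 8, 9, 10, 11, 14, 15} ✓

Identity is valid. (A ∩ B)' = A' ∪ B' = {1, 2, 3, 4, 5, 6, 7, 8, 9, 10, 11, 14, 15}


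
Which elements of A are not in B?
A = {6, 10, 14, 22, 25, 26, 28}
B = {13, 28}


A \ B = elements in A but not in B
A = {6, 10, 14, 22, 25, 26, 28}
B = {13, 28}
Remove from A any elements in B
A \ B = {6, 10, 14, 22, 25, 26}

A \ B = {6, 10, 14, 22, 25, 26}


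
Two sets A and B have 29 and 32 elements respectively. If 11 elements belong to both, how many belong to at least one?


|A ∪ B| = |A| + |B| - |A ∩ B|
= 29 + 32 - 11
= 50

|A ∪ B| = 50


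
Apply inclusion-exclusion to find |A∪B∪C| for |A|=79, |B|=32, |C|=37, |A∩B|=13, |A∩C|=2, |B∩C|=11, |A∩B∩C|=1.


|A∪B∪C| = |A|+|B|+|C| - |A∩B|-|A∩C|-|B∩C| + |A∩B∩C|
= 79+32+37 - 13-2-11 + 1
= 148 - 26 + 1
= 123

|A ∪ B ∪ C| = 123


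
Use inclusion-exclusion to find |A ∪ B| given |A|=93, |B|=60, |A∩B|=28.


|A ∪ B| = |A| + |B| - |A ∩ B|
= 93 + 60 - 28
= 125

|A ∪ B| = 125


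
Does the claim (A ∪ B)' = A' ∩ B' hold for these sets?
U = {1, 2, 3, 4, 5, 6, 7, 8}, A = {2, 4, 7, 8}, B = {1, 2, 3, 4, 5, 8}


LHS: A ∪ B = {1, 2, 3, 4, 5, 7, 8}
(A ∪ B)' = U \ (A ∪ B) = {6}
A' = {1, 3, 5, 6}, B' = {6, 7}
Claimed RHS: A' ∩ B' = {6}
Identity is VALID: LHS = RHS = {6} ✓

Identity is valid. (A ∪ B)' = A' ∩ B' = {6}


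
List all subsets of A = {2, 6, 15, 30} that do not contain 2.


A subset of A that omits 2 is a subset of A \ {2}, so there are 2^(n-1) = 2^3 = 8 of them.
Subsets excluding 2: ∅, {6}, {15}, {30}, {6, 15}, {6, 30}, {15, 30}, {6, 15, 30}

Subsets excluding 2 (8 total): ∅, {6}, {15}, {30}, {6, 15}, {6, 30}, {15, 30}, {6, 15, 30}


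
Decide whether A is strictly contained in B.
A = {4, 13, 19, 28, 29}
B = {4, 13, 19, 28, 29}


A ⊂ B requires: A ⊆ B AND A ≠ B.
A ⊆ B? Yes
A = B? Yes
A = B, so A is not a PROPER subset.

No, A is not a proper subset of B


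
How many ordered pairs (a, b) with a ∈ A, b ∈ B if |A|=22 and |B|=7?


|A × B| = |A| × |B|
= 22 × 7
= 154

|A × B| = 154


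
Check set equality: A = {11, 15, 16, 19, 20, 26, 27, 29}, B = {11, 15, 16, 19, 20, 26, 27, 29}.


Two sets are equal iff they have exactly the same elements.
A = {11, 15, 16, 19, 20, 26, 27, 29}
B = {11, 15, 16, 19, 20, 26, 27, 29}
Same elements → A = B

Yes, A = B


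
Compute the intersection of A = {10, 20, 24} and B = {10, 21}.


A ∩ B = elements in both A and B
A = {10, 20, 24}
B = {10, 21}
A ∩ B = {10}

A ∩ B = {10}


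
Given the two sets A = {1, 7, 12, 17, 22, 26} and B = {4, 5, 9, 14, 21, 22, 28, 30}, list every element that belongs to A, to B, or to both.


A ∪ B = all elements in A or B (or both)
A = {1, 7, 12, 17, 22, 26}
B = {4, 5, 9, 14, 21, 22, 28, 30}
A ∪ B = {1, 4, 5, 7, 9, 12, 14, 17, 21, 22, 26, 28, 30}

A ∪ B = {1, 4, 5, 7, 9, 12, 14, 17, 21, 22, 26, 28, 30}


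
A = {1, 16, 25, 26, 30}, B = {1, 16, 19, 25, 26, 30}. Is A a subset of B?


A ⊆ B means every element of A is in B.
All elements of A are in B.
So A ⊆ B.

Yes, A ⊆ B


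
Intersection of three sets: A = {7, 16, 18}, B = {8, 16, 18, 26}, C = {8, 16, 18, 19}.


A ∩ B = {16, 18}
(A ∩ B) ∩ C = {16, 18}

A ∩ B ∩ C = {16, 18}


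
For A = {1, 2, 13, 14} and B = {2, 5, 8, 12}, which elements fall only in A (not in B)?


A = {1, 2, 13, 14}
B = {2, 5, 8, 12}
Region: only in A (not in B)
Elements: {1, 13, 14}

Elements only in A (not in B): {1, 13, 14}


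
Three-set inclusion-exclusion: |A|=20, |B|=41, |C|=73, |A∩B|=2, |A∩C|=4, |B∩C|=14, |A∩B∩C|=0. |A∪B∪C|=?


|A∪B∪C| = |A|+|B|+|C| - |A∩B|-|A∩C|-|B∩C| + |A∩B∩C|
= 20+41+73 - 2-4-14 + 0
= 134 - 20 + 0
= 114

|A ∪ B ∪ C| = 114


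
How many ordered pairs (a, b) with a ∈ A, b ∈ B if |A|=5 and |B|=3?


|A × B| = |A| × |B|
= 5 × 3
= 15

|A × B| = 15


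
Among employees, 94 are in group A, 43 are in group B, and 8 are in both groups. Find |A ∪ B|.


|A ∪ B| = |A| + |B| - |A ∩ B|
= 94 + 43 - 8
= 129

|A ∪ B| = 129


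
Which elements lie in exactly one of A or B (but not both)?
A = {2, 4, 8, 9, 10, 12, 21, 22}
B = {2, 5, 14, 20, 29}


A △ B = (A \ B) ∪ (B \ A) = elements in exactly one of A or B
A \ B = {4, 8, 9, 10, 12, 21, 22}
B \ A = {5, 14, 20, 29}
A △ B = {4, 5, 8, 9, 10, 12, 14, 20, 21, 22, 29}

A △ B = {4, 5, 8, 9, 10, 12, 14, 20, 21, 22, 29}


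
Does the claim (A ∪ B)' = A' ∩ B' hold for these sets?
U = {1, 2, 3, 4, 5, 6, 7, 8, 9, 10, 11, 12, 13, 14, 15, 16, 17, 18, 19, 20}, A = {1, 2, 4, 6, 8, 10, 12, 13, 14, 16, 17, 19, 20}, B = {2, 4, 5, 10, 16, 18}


LHS: A ∪ B = {1, 2, 4, 5, 6, 8, 10, 12, 13, 14, 16, 17, 18, 19, 20}
(A ∪ B)' = U \ (A ∪ B) = {3, 7, 9, 11, 15}
A' = {3, 5, 7, 9, 11, 15, 18}, B' = {1, 3, 6, 7, 8, 9, 11, 12, 13, 14, 15, 17, 19, 20}
Claimed RHS: A' ∩ B' = {3, 7, 9, 11, 15}
Identity is VALID: LHS = RHS = {3, 7, 9, 11, 15} ✓

Identity is valid. (A ∪ B)' = A' ∩ B' = {3, 7, 9, 11, 15}


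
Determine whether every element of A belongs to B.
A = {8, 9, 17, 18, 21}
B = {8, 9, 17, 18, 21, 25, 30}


A ⊆ B means every element of A is in B.
All elements of A are in B.
So A ⊆ B.

Yes, A ⊆ B


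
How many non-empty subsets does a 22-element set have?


Total subsets = 2^n = 2^22 = 4194304
Non-empty subsets exclude the empty set: 2^n - 1
= 4194304 - 1
= 4194303

Number of non-empty subsets = 4194303


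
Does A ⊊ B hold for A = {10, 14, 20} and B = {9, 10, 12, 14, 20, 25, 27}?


A ⊂ B requires: A ⊆ B AND A ≠ B.
A ⊆ B? Yes
A = B? No
A ⊂ B: Yes (A is a proper subset of B)

Yes, A ⊂ B


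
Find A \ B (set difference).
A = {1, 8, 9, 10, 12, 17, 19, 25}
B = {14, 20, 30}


A \ B = elements in A but not in B
A = {1, 8, 9, 10, 12, 17, 19, 25}
B = {14, 20, 30}
Remove from A any elements in B
A \ B = {1, 8, 9, 10, 12, 17, 19, 25}

A \ B = {1, 8, 9, 10, 12, 17, 19, 25}


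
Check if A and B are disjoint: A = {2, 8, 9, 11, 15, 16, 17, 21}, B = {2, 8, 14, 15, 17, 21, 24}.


Disjoint means A ∩ B = ∅.
A ∩ B = {2, 8, 15, 17, 21}
A ∩ B ≠ ∅, so A and B are NOT disjoint.

No, A and B are not disjoint (A ∩ B = {2, 8, 15, 17, 21})


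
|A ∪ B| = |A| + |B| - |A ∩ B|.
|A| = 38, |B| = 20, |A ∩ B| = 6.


|A ∪ B| = |A| + |B| - |A ∩ B|
= 38 + 20 - 6
= 52

|A ∪ B| = 52


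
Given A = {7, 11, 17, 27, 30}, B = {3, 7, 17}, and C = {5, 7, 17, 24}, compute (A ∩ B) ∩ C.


A ∩ B = {7, 17}
(A ∩ B) ∩ C = {7, 17}

A ∩ B ∩ C = {7, 17}


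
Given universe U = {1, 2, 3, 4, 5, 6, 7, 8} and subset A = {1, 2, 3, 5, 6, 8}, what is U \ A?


Aᶜ = U \ A = elements in U but not in A
U = {1, 2, 3, 4, 5, 6, 7, 8}
A = {1, 2, 3, 5, 6, 8}
Aᶜ = {4, 7}

Aᶜ = {4, 7}


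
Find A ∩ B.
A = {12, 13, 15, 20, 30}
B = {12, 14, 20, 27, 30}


A ∩ B = elements in both A and B
A = {12, 13, 15, 20, 30}
B = {12, 14, 20, 27, 30}
A ∩ B = {12, 20, 30}

A ∩ B = {12, 20, 30}


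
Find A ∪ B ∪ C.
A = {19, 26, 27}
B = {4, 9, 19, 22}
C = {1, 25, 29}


A ∪ B = {4, 9, 19, 22, 26, 27}
(A ∪ B) ∪ C = {1, 4, 9, 19, 22, 25, 26, 27, 29}

A ∪ B ∪ C = {1, 4, 9, 19, 22, 25, 26, 27, 29}


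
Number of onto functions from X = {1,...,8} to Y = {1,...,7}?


n = |X| = 8, k = |Y| = 7. Surjections via inclusion-exclusion:
S(n,k) = Σ(-1)^i × C(k,i) × (k-i)^n, i=0 to k
i=0: (-1)^0×C(7,0)×7^8 = 5764801
i=1: (-1)^1×C(7,1)×6^8 = -11757312
i=2: (-1)^2×C(7,2)×5^8 = 8203125
i=3: (-1)^3×C(7,3)×4^8 = -2293760
i=4: (-1)^4×C(7,4)×3^8 = 229635
i=5: (-1)^5×C(7,5)×2^8 = -5376
i=6: (-1)^6×C(7,6)×1^8 = 7
i=7: (-1)^7×C(7,7)×0^8 = 0
Total = 141120

Number of surjections = 141120


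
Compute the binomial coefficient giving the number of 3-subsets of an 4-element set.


C(n,k) = n! / (k!(n-k)!)
C(4,3) = 4! / (3!1!)
= 4

C(4,3) = 4


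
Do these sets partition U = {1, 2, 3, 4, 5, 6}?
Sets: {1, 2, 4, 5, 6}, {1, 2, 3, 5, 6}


A partition requires: (1) non-empty parts, (2) pairwise disjoint, (3) union = U
Parts: {1, 2, 4, 5, 6}, {1, 2, 3, 5, 6}
Union of parts: {1, 2, 3, 4, 5, 6}
U = {1, 2, 3, 4, 5, 6}
All non-empty? True
Pairwise disjoint? False
Covers U? True

No, not a valid partition


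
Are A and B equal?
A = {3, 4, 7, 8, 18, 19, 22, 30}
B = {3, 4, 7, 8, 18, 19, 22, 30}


Two sets are equal iff they have exactly the same elements.
A = {3, 4, 7, 8, 18, 19, 22, 30}
B = {3, 4, 7, 8, 18, 19, 22, 30}
Same elements → A = B

Yes, A = B


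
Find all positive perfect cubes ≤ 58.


Checking each candidate:
Condition: positive perfect cubes ≤ 58
Result = {1, 8, 27}

{1, 8, 27}


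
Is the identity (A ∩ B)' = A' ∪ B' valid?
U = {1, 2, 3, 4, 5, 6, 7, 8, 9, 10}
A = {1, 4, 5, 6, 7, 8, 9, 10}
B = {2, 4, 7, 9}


LHS: A ∩ B = {4, 7, 9}
(A ∩ B)' = U \ (A ∩ B) = {1, 2, 3, 5, 6, 8, 10}
A' = {2, 3}, B' = {1, 3, 5, 6, 8, 10}
Claimed RHS: A' ∪ B' = {1, 2, 3, 5, 6, 8, 10}
Identity is VALID: LHS = RHS = {1, 2, 3, 5, 6, 8, 10} ✓

Identity is valid. (A ∩ B)' = A' ∪ B' = {1, 2, 3, 5, 6, 8, 10}


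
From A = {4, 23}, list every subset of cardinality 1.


|A| = 2, so A has C(2,1) = 2 subsets of size 1.
Enumerate by choosing 1 elements from A at a time:
{4}, {23}

1-element subsets (2 total): {4}, {23}


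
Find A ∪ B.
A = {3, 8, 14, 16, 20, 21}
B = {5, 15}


A ∪ B = all elements in A or B (or both)
A = {3, 8, 14, 16, 20, 21}
B = {5, 15}
A ∪ B = {3, 5, 8, 14, 15, 16, 20, 21}

A ∪ B = {3, 5, 8, 14, 15, 16, 20, 21}


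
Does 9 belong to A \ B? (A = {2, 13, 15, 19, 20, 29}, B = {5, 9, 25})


A = {2, 13, 15, 19, 20, 29}, B = {5, 9, 25}
A \ B = elements in A but not in B
A \ B = {2, 13, 15, 19, 20, 29}
Checking if 9 ∈ A \ B
9 is not in A \ B → False

9 ∉ A \ B


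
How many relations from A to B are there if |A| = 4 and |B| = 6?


A relation from A to B is any subset of A × B.
|A × B| = 4 × 6 = 24
# relations = 2^|A × B| = 2^24 = 16777216

Number of relations = 16777216


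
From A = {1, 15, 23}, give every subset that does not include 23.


A subset of A that omits 23 is a subset of A \ {23}, so there are 2^(n-1) = 2^2 = 4 of them.
Subsets excluding 23: ∅, {1}, {15}, {1, 15}

Subsets excluding 23 (4 total): ∅, {1}, {15}, {1, 15}


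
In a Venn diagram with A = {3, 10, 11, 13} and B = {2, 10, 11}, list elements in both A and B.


A = {3, 10, 11, 13}
B = {2, 10, 11}
Region: in both A and B
Elements: {10, 11}

Elements in both A and B: {10, 11}


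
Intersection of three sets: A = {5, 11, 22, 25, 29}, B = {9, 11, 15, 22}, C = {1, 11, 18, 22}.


A ∩ B = {11, 22}
(A ∩ B) ∩ C = {11, 22}

A ∩ B ∩ C = {11, 22}


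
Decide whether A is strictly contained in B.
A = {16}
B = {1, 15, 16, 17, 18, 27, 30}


A ⊂ B requires: A ⊆ B AND A ≠ B.
A ⊆ B? Yes
A = B? No
A ⊂ B: Yes (A is a proper subset of B)

Yes, A ⊂ B


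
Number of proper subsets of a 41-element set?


Total subsets = 2^n = 2^41 = 2199023255552
Proper subsets exclude the set itself: 2^n - 1
= 2199023255552 - 1
= 2199023255551

Number of proper subsets = 2199023255551


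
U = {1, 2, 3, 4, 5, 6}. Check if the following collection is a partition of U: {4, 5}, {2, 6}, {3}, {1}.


A partition requires: (1) non-empty parts, (2) pairwise disjoint, (3) union = U
Parts: {4, 5}, {2, 6}, {3}, {1}
Union of parts: {1, 2, 3, 4, 5, 6}
U = {1, 2, 3, 4, 5, 6}
All non-empty? True
Pairwise disjoint? True
Covers U? True

Yes, valid partition


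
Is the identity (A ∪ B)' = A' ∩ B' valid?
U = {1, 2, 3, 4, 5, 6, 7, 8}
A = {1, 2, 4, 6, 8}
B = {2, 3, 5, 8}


LHS: A ∪ B = {1, 2, 3, 4, 5, 6, 8}
(A ∪ B)' = U \ (A ∪ B) = {7}
A' = {3, 5, 7}, B' = {1, 4, 6, 7}
Claimed RHS: A' ∩ B' = {7}
Identity is VALID: LHS = RHS = {7} ✓

Identity is valid. (A ∪ B)' = A' ∩ B' = {7}


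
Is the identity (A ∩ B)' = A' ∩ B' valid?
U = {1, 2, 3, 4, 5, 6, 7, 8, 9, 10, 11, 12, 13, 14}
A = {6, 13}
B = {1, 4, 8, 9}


LHS: A ∩ B = ∅
(A ∩ B)' = U \ (A ∩ B) = {1, 2, 3, 4, 5, 6, 7, 8, 9, 10, 11, 12, 13, 14}
A' = {1, 2, 3, 4, 5, 7, 8, 9, 10, 11, 12, 14}, B' = {2, 3, 5, 6, 7, 10, 11, 12, 13, 14}
Claimed RHS: A' ∩ B' = {2, 3, 5, 7, 10, 11, 12, 14}
Identity is INVALID: LHS = {1, 2, 3, 4, 5, 6, 7, 8, 9, 10, 11, 12, 13, 14} but the RHS claimed here equals {2, 3, 5, 7, 10, 11, 12, 14}. The correct form is (A ∩ B)' = A' ∪ B'.

Identity is invalid: (A ∩ B)' = {1, 2, 3, 4, 5, 6, 7, 8, 9, 10, 11, 12, 13, 14} but A' ∩ B' = {2, 3, 5, 7, 10, 11, 12, 14}. The correct De Morgan law is (A ∩ B)' = A' ∪ B'.


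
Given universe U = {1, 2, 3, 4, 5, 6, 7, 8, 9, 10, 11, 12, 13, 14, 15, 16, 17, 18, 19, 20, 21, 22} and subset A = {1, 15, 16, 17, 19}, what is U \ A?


Aᶜ = U \ A = elements in U but not in A
U = {1, 2, 3, 4, 5, 6, 7, 8, 9, 10, 11, 12, 13, 14, 15, 16, 17, 18, 19, 20, 21, 22}
A = {1, 15, 16, 17, 19}
Aᶜ = {2, 3, 4, 5, 6, 7, 8, 9, 10, 11, 12, 13, 14, 18, 20, 21, 22}

Aᶜ = {2, 3, 4, 5, 6, 7, 8, 9, 10, 11, 12, 13, 14, 18, 20, 21, 22}


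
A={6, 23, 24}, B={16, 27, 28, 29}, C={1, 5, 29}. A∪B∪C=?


A ∪ B = {6, 16, 23, 24, 27, 28, 29}
(A ∪ B) ∪ C = {1, 5, 6, 16, 23, 24, 27, 28, 29}

A ∪ B ∪ C = {1, 5, 6, 16, 23, 24, 27, 28, 29}


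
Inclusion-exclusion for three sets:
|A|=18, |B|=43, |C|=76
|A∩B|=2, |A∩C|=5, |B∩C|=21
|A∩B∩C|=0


|A∪B∪C| = |A|+|B|+|C| - |A∩B|-|A∩C|-|B∩C| + |A∩B∩C|
= 18+43+76 - 2-5-21 + 0
= 137 - 28 + 0
= 109

|A ∪ B ∪ C| = 109


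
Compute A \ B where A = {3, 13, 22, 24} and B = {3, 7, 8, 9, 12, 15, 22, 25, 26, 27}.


A \ B = elements in A but not in B
A = {3, 13, 22, 24}
B = {3, 7, 8, 9, 12, 15, 22, 25, 26, 27}
Remove from A any elements in B
A \ B = {13, 24}

A \ B = {13, 24}


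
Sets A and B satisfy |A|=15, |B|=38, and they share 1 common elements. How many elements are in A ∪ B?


|A ∪ B| = |A| + |B| - |A ∩ B|
= 15 + 38 - 1
= 52

|A ∪ B| = 52


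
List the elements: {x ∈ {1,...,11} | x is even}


Checking each candidate:
Condition: even numbers in {1,...,11}
Result = {2, 4, 6, 8, 10}

{2, 4, 6, 8, 10}


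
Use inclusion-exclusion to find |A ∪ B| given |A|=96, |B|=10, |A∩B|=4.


|A ∪ B| = |A| + |B| - |A ∩ B|
= 96 + 10 - 4
= 102

|A ∪ B| = 102


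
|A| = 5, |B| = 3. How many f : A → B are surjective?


n = |A| = 5, k = |B| = 3. Surjections via inclusion-exclusion:
S(n,k) = Σ(-1)^i × C(k,i) × (k-i)^n, i=0 to k
i=0: (-1)^0×C(3,0)×3^5 = 243
i=1: (-1)^1×C(3,1)×2^5 = -96
i=2: (-1)^2×C(3,2)×1^5 = 3
i=3: (-1)^3×C(3,3)×0^5 = 0
Total = 150

Number of surjections = 150


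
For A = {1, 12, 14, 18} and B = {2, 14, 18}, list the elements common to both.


A ∩ B = elements in both A and B
A = {1, 12, 14, 18}
B = {2, 14, 18}
A ∩ B = {14, 18}

A ∩ B = {14, 18}


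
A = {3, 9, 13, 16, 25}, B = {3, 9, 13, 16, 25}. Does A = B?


Two sets are equal iff they have exactly the same elements.
A = {3, 9, 13, 16, 25}
B = {3, 9, 13, 16, 25}
Same elements → A = B

Yes, A = B


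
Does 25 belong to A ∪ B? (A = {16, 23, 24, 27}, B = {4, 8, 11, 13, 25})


A = {16, 23, 24, 27}, B = {4, 8, 11, 13, 25}
A ∪ B = all elements in A or B
A ∪ B = {4, 8, 11, 13, 16, 23, 24, 25, 27}
Checking if 25 ∈ A ∪ B
25 is in A ∪ B → True

25 ∈ A ∪ B


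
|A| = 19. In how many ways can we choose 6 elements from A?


C(n,k) = n! / (k!(n-k)!)
C(19,6) = 19! / (6!13!)
= 27132

C(19,6) = 27132


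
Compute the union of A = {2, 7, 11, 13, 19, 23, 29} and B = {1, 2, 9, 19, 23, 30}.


A ∪ B = all elements in A or B (or both)
A = {2, 7, 11, 13, 19, 23, 29}
B = {1, 2, 9, 19, 23, 30}
A ∪ B = {1, 2, 7, 9, 11, 13, 19, 23, 29, 30}

A ∪ B = {1, 2, 7, 9, 11, 13, 19, 23, 29, 30}


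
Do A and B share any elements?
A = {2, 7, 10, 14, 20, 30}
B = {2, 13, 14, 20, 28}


Disjoint means A ∩ B = ∅.
A ∩ B = {2, 14, 20}
A ∩ B ≠ ∅, so A and B are NOT disjoint.

Yes — A and B share the element(s) of A ∩ B = {2, 14, 20}, so they are not disjoint


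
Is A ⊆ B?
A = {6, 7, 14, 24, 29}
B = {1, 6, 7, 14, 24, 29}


A ⊆ B means every element of A is in B.
All elements of A are in B.
So A ⊆ B.

Yes, A ⊆ B


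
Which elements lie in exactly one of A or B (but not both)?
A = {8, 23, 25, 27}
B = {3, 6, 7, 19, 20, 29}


A △ B = (A \ B) ∪ (B \ A) = elements in exactly one of A or B
A \ B = {8, 23, 25, 27}
B \ A = {3, 6, 7, 19, 20, 29}
A △ B = {3, 6, 7, 8, 19, 20, 23, 25, 27, 29}

A △ B = {3, 6, 7, 8, 19, 20, 23, 25, 27, 29}


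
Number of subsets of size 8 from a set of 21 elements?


C(n,k) = n! / (k!(n-k)!)
C(21,8) = 21! / (8!13!)
= 203490

C(21,8) = 203490


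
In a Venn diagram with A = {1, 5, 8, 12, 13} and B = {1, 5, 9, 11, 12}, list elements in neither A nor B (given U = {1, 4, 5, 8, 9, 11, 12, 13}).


A = {1, 5, 8, 12, 13}
B = {1, 5, 9, 11, 12}
Region: in neither A nor B (given U = {1, 4, 5, 8, 9, 11, 12, 13})
Elements: {4}

Elements in neither A nor B (given U = {1, 4, 5, 8, 9, 11, 12, 13}): {4}


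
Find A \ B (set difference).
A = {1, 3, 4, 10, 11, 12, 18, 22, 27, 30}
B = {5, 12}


A \ B = elements in A but not in B
A = {1, 3, 4, 10, 11, 12, 18, 22, 27, 30}
B = {5, 12}
Remove from A any elements in B
A \ B = {1, 3, 4, 10, 11, 18, 22, 27, 30}

A \ B = {1, 3, 4, 10, 11, 18, 22, 27, 30}


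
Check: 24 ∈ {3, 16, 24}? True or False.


A = {3, 16, 24}
Checking if 24 is in A
24 is in A → True

24 ∈ A


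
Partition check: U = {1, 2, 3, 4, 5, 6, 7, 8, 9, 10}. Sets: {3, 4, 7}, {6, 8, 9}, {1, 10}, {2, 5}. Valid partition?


A partition requires: (1) non-empty parts, (2) pairwise disjoint, (3) union = U
Parts: {3, 4, 7}, {6, 8, 9}, {1, 10}, {2, 5}
Union of parts: {1, 2, 3, 4, 5, 6, 7, 8, 9, 10}
U = {1, 2, 3, 4, 5, 6, 7, 8, 9, 10}
All non-empty? True
Pairwise disjoint? True
Covers U? True

Yes, valid partition


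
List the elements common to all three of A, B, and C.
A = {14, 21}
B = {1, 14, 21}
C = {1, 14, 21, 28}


A ∩ B = {14, 21}
(A ∩ B) ∩ C = {14, 21}

A ∩ B ∩ C = {14, 21}


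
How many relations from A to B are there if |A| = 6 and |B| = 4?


A relation from A to B is any subset of A × B.
|A × B| = 6 × 4 = 24
# relations = 2^|A × B| = 2^24 = 16777216

Number of relations = 16777216


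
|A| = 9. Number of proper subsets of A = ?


Total subsets = 2^n = 2^9 = 512
Proper subsets exclude the set itself: 2^n - 1
= 512 - 1
= 511

Number of proper subsets = 511


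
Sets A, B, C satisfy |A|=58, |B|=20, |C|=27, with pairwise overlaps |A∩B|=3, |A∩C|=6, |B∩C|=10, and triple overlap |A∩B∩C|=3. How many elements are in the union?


|A∪B∪C| = |A|+|B|+|C| - |A∩B|-|A∩C|-|B∩C| + |A∩B∩C|
= 58+20+27 - 3-6-10 + 3
= 105 - 19 + 3
= 89

|A ∪ B ∪ C| = 89


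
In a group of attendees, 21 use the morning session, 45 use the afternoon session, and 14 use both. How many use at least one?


|A ∪ B| = |A| + |B| - |A ∩ B|
= 21 + 45 - 14
= 52

|A ∪ B| = 52


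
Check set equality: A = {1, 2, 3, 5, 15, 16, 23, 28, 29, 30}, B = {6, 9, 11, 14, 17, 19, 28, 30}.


Two sets are equal iff they have exactly the same elements.
A = {1, 2, 3, 5, 15, 16, 23, 28, 29, 30}
B = {6, 9, 11, 14, 17, 19, 28, 30}
Differences: {1, 2, 3, 5, 6, 9, 11, 14, 15, 16, 17, 19, 23, 29}
A ≠ B

No, A ≠ B


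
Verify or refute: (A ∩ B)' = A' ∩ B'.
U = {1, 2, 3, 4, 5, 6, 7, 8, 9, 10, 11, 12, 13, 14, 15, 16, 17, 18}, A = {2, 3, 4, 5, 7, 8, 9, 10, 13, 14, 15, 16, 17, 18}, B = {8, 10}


LHS: A ∩ B = {8, 10}
(A ∩ B)' = U \ (A ∩ B) = {1, 2, 3, 4, 5, 6, 7, 9, 11, 12, 13, 14, 15, 16, 17, 18}
A' = {1, 6, 11, 12}, B' = {1, 2, 3, 4, 5, 6, 7, 9, 11, 12, 13, 14, 15, 16, 17, 18}
Claimed RHS: A' ∩ B' = {1, 6, 11, 12}
Identity is INVALID: LHS = {1, 2, 3, 4, 5, 6, 7, 9, 11, 12, 13, 14, 15, 16, 17, 18} but the RHS claimed here equals {1, 6, 11, 12}. The correct form is (A ∩ B)' = A' ∪ B'.

Identity is invalid: (A ∩ B)' = {1, 2, 3, 4, 5, 6, 7, 9, 11, 12, 13, 14, 15, 16, 17, 18} but A' ∩ B' = {1, 6, 11, 12}. The correct De Morgan law is (A ∩ B)' = A' ∪ B'.
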